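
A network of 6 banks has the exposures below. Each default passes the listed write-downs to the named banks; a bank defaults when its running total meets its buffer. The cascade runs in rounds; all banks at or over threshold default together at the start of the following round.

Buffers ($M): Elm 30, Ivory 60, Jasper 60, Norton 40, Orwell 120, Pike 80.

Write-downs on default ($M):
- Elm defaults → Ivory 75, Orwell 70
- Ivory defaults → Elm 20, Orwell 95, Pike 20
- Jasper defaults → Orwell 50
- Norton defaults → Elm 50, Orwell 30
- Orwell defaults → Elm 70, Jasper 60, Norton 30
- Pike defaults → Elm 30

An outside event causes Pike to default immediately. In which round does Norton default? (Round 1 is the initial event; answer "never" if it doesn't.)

Round 1 — Pike defaults (initial).
  Elm: +30 → 30 ≥ 30
Round 2 — Elm defaults.
  Ivory: +75 → 75 ≥ 60
  Orwell: +70 → 70 < 120
Round 3 — Ivory defaults.
  Orwell: +95 → 165 ≥ 120
Round 4 — Orwell defaults.
  Jasper: +60 → 60 ≥ 60
  Norton: +30 → 30 < 40
Round 5 — Jasper defaults.
No further defaults.

never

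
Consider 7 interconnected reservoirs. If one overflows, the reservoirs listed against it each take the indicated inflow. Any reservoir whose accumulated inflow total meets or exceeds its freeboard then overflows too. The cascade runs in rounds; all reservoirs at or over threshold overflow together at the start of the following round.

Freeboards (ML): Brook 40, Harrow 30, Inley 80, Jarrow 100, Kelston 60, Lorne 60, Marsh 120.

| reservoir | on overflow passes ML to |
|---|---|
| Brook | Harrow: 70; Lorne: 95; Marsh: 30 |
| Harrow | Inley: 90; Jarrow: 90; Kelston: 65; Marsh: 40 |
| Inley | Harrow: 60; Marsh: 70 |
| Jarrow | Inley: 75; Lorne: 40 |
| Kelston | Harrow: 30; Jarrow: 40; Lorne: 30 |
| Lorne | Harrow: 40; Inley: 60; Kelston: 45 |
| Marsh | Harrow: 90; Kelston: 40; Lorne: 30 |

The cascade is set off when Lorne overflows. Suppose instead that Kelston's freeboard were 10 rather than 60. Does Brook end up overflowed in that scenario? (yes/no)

no

With Kelston's freeboard at 10:
Round 1 — Lorne overflows (initial).
  Harrow: +40 → 40 ≥ 30
  Inley: +60 → 60 < 80
  Kelston: +45 → 45 ≥ 10
Round 2 — Harrow, Kelston overflow.
  Inley: +90 → 150 ≥ 80
  Jarrow: +90+40 → 130 ≥ 100
  Marsh: +40 → 40 < 120
Round 3 — Inley, Jarrow overflow.
  Marsh: +70 → 110 < 120
No further overflows.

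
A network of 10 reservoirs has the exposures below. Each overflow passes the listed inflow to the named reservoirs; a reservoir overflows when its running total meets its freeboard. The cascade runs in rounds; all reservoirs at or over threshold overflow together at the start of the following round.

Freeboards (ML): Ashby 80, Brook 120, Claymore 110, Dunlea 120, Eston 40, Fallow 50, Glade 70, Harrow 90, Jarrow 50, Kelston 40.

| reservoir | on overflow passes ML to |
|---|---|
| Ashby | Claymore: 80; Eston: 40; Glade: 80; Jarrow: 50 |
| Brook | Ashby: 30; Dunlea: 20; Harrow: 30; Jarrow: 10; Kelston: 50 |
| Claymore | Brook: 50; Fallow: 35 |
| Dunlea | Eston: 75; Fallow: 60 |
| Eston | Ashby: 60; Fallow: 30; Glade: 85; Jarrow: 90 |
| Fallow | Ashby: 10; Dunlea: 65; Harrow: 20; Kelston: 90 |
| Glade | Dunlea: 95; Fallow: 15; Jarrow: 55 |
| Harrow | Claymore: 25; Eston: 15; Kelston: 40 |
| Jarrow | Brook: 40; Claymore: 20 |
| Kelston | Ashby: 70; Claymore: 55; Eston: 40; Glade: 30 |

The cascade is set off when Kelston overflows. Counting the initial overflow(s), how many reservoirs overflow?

Round 1 — Kelston overflows (initial).
  Ashby: +70 → 70 < 80
  Claymore: +55 → 55 < 110
  Eston: +40 → 40 ≥ 40
  Glade: +30 → 30 < 70
Round 2 — Eston overflows.
  Ashby: +60 → 130 ≥ 80
  Fallow: +30 → 30 < 50
  Glade: +85 → 115 ≥ 70
  Jarrow: +90 → 90 ≥ 50
Round 3 — Ashby, Glade, Jarrow overflow.
  Brook: +40 → 40 < 120
  Claymore: +80+20 → 155 ≥ 110
  Dunlea: +95 → 95 < 120
  Fallow: +15 → 45 < 50
Round 4 — Claymore overflows.
  Brook: +50 → 90 < 120
  Fallow: +35 → 80 ≥ 50
Round 5 — Fallow overflows.
  Dunlea: +65 → 160 ≥ 120
  Harrow: +20 → 20 < 90
Round 6 — Dunlea overflows.
No further overflows.

8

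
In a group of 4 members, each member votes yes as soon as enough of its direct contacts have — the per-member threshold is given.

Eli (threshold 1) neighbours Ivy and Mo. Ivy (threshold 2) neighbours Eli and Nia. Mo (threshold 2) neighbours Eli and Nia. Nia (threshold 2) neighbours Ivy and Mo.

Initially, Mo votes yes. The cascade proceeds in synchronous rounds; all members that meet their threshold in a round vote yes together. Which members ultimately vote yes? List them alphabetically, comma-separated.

Eli, Mo

Round 1 — Mo votes yes (initial).
Round 2 — checking thresholds:
  Eli: 1 of 2 neighbours ≥ 1, votes yes.
  Nia: 1 of 2 neighbours < 2, holds.
Round 3 — no new yes votes; cascade stops.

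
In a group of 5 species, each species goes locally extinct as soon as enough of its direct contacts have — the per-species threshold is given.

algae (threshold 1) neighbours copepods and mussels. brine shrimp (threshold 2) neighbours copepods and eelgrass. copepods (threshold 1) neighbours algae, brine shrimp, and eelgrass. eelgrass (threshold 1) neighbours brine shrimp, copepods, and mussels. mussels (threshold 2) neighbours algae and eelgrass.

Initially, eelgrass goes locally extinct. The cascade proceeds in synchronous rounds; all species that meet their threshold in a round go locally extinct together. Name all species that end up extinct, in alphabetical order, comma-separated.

algae, brine shrimp, copepods, eelgrass, mussels

Round 1 — eelgrass goes locally extinct (initial).
Round 2 — checking thresholds:
  brine shrimp: 1 of 2 neighbours < 2, holds.
  copepods: 1 of 3 neighbours ≥ 1, goes locally extinct.
  mussels: 1 of 2 neighbours < 2, holds.
Round 3 — checking thresholds:
  algae: 1 of 2 neighbours ≥ 1, goes locally extinct.
  brine shrimp: 2 of 2 neighbours ≥ 2, goes locally extinct.
  mussels: 1 of 2 neighbours < 2, holds.
Round 4 — checking thresholds:
  mussels: 2 of 2 neighbours ≥ 2, goes locally extinct.
Round 5 — no new extinctions; cascade stops.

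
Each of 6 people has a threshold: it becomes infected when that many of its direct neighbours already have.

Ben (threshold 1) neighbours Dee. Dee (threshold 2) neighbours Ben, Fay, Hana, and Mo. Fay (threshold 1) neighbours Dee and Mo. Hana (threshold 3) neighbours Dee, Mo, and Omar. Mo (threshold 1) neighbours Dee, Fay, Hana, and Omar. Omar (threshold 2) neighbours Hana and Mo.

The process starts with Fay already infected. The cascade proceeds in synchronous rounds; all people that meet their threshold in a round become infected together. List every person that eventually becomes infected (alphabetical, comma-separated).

Ben, Dee, Fay, Mo

Round 1 — Fay becomes infected (initial).
Round 2 — checking thresholds:
  Dee: 1 of 4 neighbours < 2, holds.
  Mo: 1 of 4 neighbours ≥ 1, becomes infected.
Round 3 — checking thresholds:
  Dee: 2 of 4 neighbours ≥ 2, becomes infected.
  Hana: 1 of 3 neighbours < 3, holds.
  Omar: 1 of 2 neighbours < 2, holds.
Round 4 — checking thresholds:
  Ben: 1 of 1 neighbours ≥ 1, becomes infected.
  Hana: 2 of 3 neighbours < 3, holds.
  Omar: 1 of 2 neighbours < 2, holds.
Round 5 — no new infections; cascade stops.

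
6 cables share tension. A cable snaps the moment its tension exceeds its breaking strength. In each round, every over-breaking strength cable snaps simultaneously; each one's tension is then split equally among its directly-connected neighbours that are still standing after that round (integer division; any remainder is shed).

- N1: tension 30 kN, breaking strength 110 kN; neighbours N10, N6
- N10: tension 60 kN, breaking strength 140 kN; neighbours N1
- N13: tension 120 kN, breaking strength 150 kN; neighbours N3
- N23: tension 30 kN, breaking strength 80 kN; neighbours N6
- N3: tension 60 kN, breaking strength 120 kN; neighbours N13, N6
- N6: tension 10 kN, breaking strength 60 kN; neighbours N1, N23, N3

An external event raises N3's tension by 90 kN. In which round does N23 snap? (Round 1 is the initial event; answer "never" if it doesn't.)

Round 1 — N3 at 150 > 120. N3 snaps.
  N3 sheds 150 kN to N13, N6: 75 each.
    N13: 120+75 = 195 > 150
    N6: 10+75 = 85 > 60
Round 2 — N13, N6 snap.
  N13 sheds 195 kN: no online neighbours, lost.
  N6 sheds 85 kN to N1, N23: 42 each (1 lost).
    N1: 30+42 = 72 ≤ 110
    N23: 30+42 = 72 ≤ 80
No further breaks.

never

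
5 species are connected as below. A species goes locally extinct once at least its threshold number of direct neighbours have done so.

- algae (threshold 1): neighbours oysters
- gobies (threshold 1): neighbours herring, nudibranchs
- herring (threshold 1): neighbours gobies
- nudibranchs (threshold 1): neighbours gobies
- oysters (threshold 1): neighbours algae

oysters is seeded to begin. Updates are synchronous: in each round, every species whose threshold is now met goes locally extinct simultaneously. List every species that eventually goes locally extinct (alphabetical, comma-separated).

algae, oysters

Round 1 — oysters goes locally extinct (initial).
Round 2 — checking thresholds:
  algae: 1 of 1 neighbours ≥ 1, goes locally extinct.
Round 3 — no new extinctions; cascade stops.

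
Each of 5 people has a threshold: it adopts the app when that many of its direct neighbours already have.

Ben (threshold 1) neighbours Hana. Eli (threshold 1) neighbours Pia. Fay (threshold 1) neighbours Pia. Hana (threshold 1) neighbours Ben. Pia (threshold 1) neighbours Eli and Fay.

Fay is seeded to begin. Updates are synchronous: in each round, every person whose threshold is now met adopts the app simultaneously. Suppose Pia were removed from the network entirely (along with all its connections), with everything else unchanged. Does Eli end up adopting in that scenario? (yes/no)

no

With Pia removed:
Round 1 — Fay adopts the app (initial).
Round 2 — no new adoptions; cascade stops.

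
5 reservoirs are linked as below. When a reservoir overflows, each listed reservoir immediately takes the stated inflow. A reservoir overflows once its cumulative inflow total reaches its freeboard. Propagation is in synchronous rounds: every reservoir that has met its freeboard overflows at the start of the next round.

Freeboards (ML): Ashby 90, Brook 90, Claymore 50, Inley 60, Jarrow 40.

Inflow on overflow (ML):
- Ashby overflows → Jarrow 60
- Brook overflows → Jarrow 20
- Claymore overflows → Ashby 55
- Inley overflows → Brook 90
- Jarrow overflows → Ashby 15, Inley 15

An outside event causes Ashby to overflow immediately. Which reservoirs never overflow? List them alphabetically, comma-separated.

Round 1 — Ashby overflows (initial).
  Jarrow: +60 → 60 ≥ 40
Round 2 — Jarrow overflows.
  Inley: +15 → 15 < 60
No further overflows.

Brook, Claymore, Inley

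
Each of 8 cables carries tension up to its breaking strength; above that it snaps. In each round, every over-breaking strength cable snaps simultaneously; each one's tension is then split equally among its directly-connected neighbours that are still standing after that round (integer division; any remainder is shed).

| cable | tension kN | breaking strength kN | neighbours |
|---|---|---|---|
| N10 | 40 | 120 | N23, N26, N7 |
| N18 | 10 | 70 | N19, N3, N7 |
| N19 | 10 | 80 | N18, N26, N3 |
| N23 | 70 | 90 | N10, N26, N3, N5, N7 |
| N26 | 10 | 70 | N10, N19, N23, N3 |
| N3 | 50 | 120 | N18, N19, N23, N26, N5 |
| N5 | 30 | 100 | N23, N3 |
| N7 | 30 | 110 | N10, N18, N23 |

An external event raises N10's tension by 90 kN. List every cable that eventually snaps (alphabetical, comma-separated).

Round 1 — N10 at 130 > 120. N10 snaps.
  N10 sheds 130 kN to N23, N26, N7: 43 each (1 lost).
    N23: 70+43 = 113 > 90
    N26: 10+43 = 53 ≤ 70
    N7: 30+43 = 73 ≤ 110
Round 2 — N23 snaps.
  N23 sheds 113 kN to N26, N3, N5, N7: 28 each (1 lost).
    N26: 53+28 = 81 > 70
    N3: 50+28 = 78 ≤ 120
    N5: 30+28 = 58 ≤ 100
    N7: 73+28 = 101 ≤ 110
Round 3 — N26 snaps.
  N26 sheds 81 kN to N19, N3: 40 each (1 lost).
    N19: 10+40 = 50 ≤ 80
    N3: 78+40 = 118 ≤ 120
No further breaks.

N10, N23, N26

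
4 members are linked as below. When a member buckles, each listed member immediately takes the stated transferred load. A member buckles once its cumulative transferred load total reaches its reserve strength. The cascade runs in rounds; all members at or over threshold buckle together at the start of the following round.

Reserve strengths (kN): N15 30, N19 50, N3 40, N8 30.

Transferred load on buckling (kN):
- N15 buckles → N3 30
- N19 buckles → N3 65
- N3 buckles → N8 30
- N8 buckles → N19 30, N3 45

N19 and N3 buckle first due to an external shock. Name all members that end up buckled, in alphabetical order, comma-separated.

Round 1 — N19, N3 buckle (initial).
  N8: +30 → 30 ≥ 30
Round 2 — N8 buckles.
No further bucklings.

N19, N3, N8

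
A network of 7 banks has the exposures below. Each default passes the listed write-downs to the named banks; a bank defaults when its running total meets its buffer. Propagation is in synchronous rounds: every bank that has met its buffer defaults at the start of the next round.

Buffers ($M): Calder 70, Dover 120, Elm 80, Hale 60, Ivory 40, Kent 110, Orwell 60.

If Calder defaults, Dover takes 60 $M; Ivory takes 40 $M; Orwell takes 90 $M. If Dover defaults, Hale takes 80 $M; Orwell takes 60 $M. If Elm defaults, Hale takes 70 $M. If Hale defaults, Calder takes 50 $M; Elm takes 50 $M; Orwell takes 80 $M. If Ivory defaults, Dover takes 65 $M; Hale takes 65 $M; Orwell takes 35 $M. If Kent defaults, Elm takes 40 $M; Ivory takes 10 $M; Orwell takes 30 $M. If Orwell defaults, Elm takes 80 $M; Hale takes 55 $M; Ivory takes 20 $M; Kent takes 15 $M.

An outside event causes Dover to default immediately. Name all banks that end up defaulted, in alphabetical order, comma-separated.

Dover, Elm, Hale, Orwell

Round 1 — Dover defaults (initial).
  Hale: +80 → 80 ≥ 60
  Orwell: +60 → 60 ≥ 60
Round 2 — Hale, Orwell default.
  Calder: +50 → 50 < 70
  Elm: +50+80 → 130 ≥ 80
  Ivory: +20 → 20 < 40
  Kent: +15 → 15 < 110
Round 3 — Elm defaults.
No further defaults.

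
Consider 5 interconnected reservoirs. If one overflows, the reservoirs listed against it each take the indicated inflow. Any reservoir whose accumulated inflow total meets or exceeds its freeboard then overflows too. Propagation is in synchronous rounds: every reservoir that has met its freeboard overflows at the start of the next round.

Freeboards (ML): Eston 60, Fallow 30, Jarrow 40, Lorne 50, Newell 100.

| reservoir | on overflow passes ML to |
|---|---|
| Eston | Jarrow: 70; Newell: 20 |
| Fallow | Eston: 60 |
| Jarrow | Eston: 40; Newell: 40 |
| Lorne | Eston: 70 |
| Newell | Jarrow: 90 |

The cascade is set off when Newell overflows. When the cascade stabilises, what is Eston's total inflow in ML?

Round 1 — Newell overflows (initial).
  Jarrow: +90 → 90 ≥ 40
Round 2 — Jarrow overflows.
  Eston: +40 → 40 < 60
No further overflows.

40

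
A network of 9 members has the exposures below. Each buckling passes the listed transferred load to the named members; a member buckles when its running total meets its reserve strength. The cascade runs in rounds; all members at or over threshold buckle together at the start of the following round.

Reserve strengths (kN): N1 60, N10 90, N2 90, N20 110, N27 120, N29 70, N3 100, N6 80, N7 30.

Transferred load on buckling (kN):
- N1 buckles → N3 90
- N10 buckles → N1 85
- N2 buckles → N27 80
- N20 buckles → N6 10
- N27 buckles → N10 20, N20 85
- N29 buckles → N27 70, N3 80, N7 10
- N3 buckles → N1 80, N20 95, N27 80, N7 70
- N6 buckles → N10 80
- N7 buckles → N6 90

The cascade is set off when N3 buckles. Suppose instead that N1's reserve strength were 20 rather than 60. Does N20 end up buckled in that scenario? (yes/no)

With N1's reserve strength at 20:
Round 1 — N3 buckles (initial).
  N1: +80 → 80 ≥ 20
  N20: +95 → 95 < 110
  N27: +80 → 80 < 120
  N7: +70 → 70 ≥ 30
Round 2 — N1, N7 buckle.
  N6: +90 → 90 ≥ 80
Round 3 — N6 buckles.
  N10: +80 → 80 < 90
No further bucklings.

no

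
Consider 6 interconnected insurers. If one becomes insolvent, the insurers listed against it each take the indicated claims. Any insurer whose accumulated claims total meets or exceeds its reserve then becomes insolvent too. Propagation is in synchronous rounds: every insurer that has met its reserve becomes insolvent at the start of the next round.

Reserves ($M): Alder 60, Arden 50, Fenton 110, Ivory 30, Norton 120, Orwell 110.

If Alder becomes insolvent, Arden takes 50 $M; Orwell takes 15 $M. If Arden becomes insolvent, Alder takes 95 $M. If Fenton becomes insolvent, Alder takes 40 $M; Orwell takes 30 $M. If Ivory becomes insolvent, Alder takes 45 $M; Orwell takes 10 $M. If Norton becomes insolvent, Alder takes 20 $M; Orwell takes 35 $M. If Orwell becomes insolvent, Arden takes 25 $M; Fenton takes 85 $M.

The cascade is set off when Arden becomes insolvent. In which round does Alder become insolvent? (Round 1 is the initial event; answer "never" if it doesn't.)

Round 1 — Arden becomes insolvent (initial).
  Alder: +95 → 95 ≥ 60
Round 2 — Alder becomes insolvent.
  Orwell: +15 → 15 < 110
No further insolvencies.

2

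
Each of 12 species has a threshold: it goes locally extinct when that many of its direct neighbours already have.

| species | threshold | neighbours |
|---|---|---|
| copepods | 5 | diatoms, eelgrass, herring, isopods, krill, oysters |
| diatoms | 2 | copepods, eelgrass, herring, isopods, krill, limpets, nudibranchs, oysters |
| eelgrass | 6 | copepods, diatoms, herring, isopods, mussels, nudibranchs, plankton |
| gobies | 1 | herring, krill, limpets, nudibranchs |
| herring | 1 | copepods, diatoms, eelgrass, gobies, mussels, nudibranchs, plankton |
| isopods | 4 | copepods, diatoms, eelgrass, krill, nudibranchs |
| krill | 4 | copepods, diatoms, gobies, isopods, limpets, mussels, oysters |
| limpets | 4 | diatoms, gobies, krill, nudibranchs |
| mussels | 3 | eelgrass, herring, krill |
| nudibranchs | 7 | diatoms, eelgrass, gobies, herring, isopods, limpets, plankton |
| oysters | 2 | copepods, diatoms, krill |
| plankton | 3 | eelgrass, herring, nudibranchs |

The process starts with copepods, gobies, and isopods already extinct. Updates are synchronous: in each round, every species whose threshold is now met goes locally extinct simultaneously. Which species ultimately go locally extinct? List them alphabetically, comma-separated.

copepods, diatoms, gobies, herring, isopods, krill, oysters

Round 1 — copepods, gobies, isopods go locally extinct (initial).
Round 2 — checking thresholds:
  diatoms: 2 of 8 neighbours ≥ 2, goes locally extinct.
  eelgrass: 2 of 7 neighbours < 6, holds.
  herring: 2 of 7 neighbours ≥ 1, goes locally extinct.
  krill: 3 of 7 neighbours < 4, holds.
  limpets: 1 of 4 neighbours < 4, holds.
  nudibranchs: 2 of 7 neighbours < 7, holds.
  oysters: 1 of 3 neighbours < 2, holds.
Round 3 — checking thresholds:
  eelgrass: 4 of 7 neighbours < 6, holds.
  krill: 4 of 7 neighbours ≥ 4, goes locally extinct.
  limpets: 2 of 4 neighbours < 4, holds.
  mussels: 1 of 3 neighbours < 3, holds.
  nudibranchs: 4 of 7 neighbours < 7, holds.
  oysters: 2 of 3 neighbours ≥ 2, goes locally extinct.
  plankton: 1 of 3 neighbours < 3, holds.
Round 4 — no new extinctions; cascade stops.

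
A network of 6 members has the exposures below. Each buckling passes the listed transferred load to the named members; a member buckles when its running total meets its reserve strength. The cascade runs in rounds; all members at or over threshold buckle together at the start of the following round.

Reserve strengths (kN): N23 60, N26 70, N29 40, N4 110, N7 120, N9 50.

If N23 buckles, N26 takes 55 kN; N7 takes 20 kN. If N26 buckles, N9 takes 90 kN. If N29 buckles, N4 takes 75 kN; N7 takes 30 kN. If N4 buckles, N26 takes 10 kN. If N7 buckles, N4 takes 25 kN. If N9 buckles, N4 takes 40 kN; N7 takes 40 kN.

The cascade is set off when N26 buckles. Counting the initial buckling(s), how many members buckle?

Round 1 — N26 buckles (initial).
  N9: +90 → 90 ≥ 50
Round 2 — N9 buckles.
  N4: +40 → 40 < 110
  N7: +40 → 40 < 120
No further bucklings.

2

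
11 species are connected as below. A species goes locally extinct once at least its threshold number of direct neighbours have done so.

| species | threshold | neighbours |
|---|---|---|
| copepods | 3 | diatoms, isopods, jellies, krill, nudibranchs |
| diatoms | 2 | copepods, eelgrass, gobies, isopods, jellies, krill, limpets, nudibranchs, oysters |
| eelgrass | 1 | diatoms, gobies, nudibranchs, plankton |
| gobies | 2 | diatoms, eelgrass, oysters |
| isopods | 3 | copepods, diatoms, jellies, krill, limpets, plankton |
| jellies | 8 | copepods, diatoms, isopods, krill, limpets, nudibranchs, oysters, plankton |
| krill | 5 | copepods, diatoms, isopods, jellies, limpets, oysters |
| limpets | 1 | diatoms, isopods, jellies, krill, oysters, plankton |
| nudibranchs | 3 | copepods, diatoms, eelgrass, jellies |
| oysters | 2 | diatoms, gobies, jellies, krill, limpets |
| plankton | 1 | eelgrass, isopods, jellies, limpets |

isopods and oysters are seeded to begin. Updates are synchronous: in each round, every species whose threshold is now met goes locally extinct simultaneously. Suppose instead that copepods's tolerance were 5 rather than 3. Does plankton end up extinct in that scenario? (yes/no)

With copepods's tolerance at 5:
Round 1 — isopods, oysters go locally extinct (initial).
Round 2 — checking thresholds:
  copepods: 1 of 5 neighbours < 5, below threshold.
  diatoms: 2 of 9 neighbours ≥ 2, goes locally extinct.
  gobies: 1 of 3 neighbours < 2, below threshold.
  jellies: 2 of 8 neighbours < 8, below threshold.
  krill: 2 of 6 neighbours < 5, below threshold.
  limpets: 2 of 6 neighbours ≥ 1, goes locally extinct.
  plankton: 1 of 4 neighbours ≥ 1, goes locally extinct.
Round 3 — checking thresholds:
  copepods: 2 of 5 neighbours < 5, below threshold.
  eelgrass: 2 of 4 neighbours ≥ 1, goes locally extinct.
  gobies: 2 of 3 neighbours ≥ 2, goes locally extinct.
  jellies: 5 of 8 neighbours < 8, below threshold.
  krill: 4 of 6 neighbours < 5, below threshold.
  nudibranchs: 1 of 4 neighbours < 3, below threshold.
Round 4 — no new extinctions; cascade stops.

yes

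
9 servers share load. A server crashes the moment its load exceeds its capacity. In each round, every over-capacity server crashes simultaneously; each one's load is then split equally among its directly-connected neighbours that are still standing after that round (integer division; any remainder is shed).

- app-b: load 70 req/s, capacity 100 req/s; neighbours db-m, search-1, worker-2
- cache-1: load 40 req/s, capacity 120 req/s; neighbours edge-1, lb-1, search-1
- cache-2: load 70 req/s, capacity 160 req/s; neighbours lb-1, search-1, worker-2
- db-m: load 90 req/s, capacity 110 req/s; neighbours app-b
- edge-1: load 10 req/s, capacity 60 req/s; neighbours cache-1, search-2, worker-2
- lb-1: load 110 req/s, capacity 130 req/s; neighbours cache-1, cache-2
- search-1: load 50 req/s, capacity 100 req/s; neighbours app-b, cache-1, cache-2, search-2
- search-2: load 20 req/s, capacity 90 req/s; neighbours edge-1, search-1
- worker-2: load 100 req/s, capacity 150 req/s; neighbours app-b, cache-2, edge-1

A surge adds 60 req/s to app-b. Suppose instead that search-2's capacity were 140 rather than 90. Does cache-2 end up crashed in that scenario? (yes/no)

no

With search-2's capacity at 140:
Round 1 — app-b at 130 > 100. app-b crashes.
  app-b sheds 130 req/s to db-m, search-1, worker-2: 43 each (1 lost).
    db-m: 90+43 = 133 > 110
    search-1: 50+43 = 93 ≤ 100
    worker-2: 100+43 = 143 ≤ 150
Round 2 — db-m crashes.
  db-m sheds 133 req/s: no online neighbours, lost.
No further crashes.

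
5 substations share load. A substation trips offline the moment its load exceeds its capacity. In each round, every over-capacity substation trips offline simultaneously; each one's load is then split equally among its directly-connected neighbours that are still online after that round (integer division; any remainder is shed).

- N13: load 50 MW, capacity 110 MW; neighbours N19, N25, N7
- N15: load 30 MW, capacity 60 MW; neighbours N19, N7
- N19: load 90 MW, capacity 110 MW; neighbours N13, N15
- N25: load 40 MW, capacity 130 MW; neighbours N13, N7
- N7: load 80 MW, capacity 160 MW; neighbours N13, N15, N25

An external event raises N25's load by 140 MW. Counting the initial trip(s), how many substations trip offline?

5

Round 1 — N25 at 180 > 130. N25 trips offline.
  N25 sheds 180 MW to N13, N7: 90 each.
    N13: 50+90 = 140 > 110
    N7: 80+90 = 170 > 160
Round 2 — N13, N7 trip offline.
  N13 sheds 140 MW to N19: 140 each.
    N19: 90+140 = 230 > 110
  N7 sheds 170 MW to N15: 170 each.
    N15: 30+170 = 200 > 60
Round 3 — N15, N19 trip offline.
  N15 sheds 200 MW: no online neighbours, lost.
  N19 sheds 230 MW: no online neighbours, lost.
No further trips.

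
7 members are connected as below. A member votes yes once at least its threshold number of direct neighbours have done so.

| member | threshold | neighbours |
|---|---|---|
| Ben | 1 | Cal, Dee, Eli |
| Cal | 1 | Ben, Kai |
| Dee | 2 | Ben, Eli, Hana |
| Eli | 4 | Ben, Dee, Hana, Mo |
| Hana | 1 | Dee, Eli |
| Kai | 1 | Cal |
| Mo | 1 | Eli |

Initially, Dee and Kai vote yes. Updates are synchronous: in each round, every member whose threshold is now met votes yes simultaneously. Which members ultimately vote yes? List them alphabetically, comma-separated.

Ben, Cal, Dee, Hana, Kai

Round 1 — Dee, Kai vote yes (initial).
Round 2 — checking thresholds:
  Ben: 1 of 3 neighbours ≥ 1, votes yes.
  Cal: 1 of 2 neighbours ≥ 1, votes yes.
  Eli: 1 of 4 neighbours < 4, below threshold.
  Hana: 1 of 2 neighbours ≥ 1, votes yes.
Round 3 — no new yes votes; cascade stops.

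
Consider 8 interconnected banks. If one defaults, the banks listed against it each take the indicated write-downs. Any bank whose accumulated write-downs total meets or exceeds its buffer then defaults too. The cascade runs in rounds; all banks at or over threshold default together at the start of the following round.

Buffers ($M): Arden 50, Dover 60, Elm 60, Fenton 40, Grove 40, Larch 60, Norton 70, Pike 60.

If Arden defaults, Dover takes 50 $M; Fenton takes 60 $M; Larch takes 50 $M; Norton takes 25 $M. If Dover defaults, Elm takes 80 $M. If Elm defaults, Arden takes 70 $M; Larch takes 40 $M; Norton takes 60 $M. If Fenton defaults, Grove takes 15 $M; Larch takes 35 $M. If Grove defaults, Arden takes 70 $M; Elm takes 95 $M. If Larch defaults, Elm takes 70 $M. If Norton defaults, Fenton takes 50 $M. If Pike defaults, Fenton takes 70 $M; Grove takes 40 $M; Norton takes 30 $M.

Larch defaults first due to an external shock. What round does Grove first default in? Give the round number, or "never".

never

Round 1 — Larch defaults (initial).
  Elm: +70 → 70 ≥ 60
Round 2 — Elm defaults.
  Arden: +70 → 70 ≥ 50
  Norton: +60 → 60 < 70
Round 3 — Arden defaults.
  Dover: +50 → 50 < 60
  Fenton: +60 → 60 ≥ 40
  Norton: +25 → 85 ≥ 70
Round 4 — Fenton, Norton default.
  Grove: +15 → 15 < 40
No further defaults.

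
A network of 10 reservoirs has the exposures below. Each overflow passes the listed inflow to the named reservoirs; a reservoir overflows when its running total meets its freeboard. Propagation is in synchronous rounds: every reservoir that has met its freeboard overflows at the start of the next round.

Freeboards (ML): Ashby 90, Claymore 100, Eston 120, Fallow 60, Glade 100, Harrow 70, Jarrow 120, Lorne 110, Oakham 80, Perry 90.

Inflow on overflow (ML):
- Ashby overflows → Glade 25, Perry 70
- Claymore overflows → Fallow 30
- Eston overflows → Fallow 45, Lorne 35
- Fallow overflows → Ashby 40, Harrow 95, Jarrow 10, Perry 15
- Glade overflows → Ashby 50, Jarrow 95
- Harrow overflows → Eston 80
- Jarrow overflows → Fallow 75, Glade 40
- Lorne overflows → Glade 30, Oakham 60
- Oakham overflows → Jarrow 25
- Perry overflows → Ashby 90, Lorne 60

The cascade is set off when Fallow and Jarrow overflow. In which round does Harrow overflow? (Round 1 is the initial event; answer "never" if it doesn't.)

2

Round 1 — Fallow, Jarrow overflow (initial).
  Ashby: +40 → 40 < 90
  Glade: +40 → 40 < 100
  Harrow: +95 → 95 ≥ 70
  Perry: +15 → 15 < 90
Round 2 — Harrow overflows.
  Eston: +80 → 80 < 120
No further overflows.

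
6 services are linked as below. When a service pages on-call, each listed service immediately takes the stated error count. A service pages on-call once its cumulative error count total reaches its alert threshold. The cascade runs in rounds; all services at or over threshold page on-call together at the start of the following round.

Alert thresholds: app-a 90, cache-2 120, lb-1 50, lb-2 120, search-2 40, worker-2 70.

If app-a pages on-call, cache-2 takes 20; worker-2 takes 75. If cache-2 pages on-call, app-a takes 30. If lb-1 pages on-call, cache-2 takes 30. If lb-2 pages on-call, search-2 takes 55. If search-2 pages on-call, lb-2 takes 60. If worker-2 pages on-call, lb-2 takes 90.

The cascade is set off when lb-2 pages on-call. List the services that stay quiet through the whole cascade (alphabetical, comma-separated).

app-a, cache-2, lb-1, worker-2

Round 1 — lb-2 pages on-call (initial).
  search-2: +55 → 55 ≥ 40
Round 2 — search-2 pages on-call.
No further pages.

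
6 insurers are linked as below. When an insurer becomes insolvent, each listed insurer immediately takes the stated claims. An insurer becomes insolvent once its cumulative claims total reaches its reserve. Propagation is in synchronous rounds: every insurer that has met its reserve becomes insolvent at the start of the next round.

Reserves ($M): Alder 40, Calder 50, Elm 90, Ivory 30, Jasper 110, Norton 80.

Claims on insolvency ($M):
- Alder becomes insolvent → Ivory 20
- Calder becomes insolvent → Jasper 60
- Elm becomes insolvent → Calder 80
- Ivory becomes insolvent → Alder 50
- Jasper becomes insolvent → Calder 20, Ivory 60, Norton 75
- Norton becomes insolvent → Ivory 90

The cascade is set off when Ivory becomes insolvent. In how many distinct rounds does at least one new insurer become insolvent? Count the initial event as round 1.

2

Round 1 — Ivory becomes insolvent (initial).
  Alder: +50 → 50 ≥ 40
Round 2 — Alder becomes insolvent.
No further insolvencies.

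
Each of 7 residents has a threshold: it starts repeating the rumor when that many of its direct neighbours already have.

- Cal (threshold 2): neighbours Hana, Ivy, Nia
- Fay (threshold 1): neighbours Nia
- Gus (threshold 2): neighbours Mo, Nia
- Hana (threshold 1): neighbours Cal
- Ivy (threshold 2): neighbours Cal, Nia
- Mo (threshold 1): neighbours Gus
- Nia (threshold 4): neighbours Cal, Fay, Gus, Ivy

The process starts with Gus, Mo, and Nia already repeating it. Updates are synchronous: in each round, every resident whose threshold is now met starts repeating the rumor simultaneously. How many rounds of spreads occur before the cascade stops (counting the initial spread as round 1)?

2

Round 1 — Gus, Mo, Nia start repeating the rumor (initial).
Round 2 — checking thresholds:
  Cal: 1 of 3 neighbours < 2, below threshold.
  Fay: 1 of 1 neighbours ≥ 1, starts repeating the rumor.
  Ivy: 1 of 2 neighbours < 2, below threshold.
Round 3 — no new spreads; cascade stops.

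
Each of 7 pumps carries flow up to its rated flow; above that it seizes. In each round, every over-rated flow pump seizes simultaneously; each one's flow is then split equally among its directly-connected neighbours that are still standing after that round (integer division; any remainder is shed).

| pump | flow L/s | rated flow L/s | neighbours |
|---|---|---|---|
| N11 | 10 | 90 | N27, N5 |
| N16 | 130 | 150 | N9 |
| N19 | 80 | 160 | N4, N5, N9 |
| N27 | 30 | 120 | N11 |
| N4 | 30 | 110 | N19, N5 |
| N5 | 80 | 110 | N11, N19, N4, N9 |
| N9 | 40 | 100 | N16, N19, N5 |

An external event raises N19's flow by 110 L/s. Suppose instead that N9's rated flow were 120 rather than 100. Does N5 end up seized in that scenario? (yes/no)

With N9's rated flow at 120:
Round 1 — N19 at 190 > 160. N19 seizes.
  N19 sheds 190 L/s to N4, N5, N9: 63 each (1 lost).
    N4: 30+63 = 93 ≤ 110
    N5: 80+63 = 143 > 110
    N9: 40+63 = 103 ≤ 120
Round 2 — N5 seizes.
  N5 sheds 143 L/s to N11, N4, N9: 47 each (2 lost).
    N11: 10+47 = 57 ≤ 90
    N4: 93+47 = 140 > 110
    N9: 103+47 = 150 > 120
Round 3 — N4, N9 seize.
  N4 sheds 140 L/s: no online neighbours, lost.
  N9 sheds 150 L/s to N16: 150 each.
    N16: 130+150 = 280 > 150
Round 4 — N16 seizes.
  N16 sheds 280 L/s: no online neighbours, lost.
No further seizures.

yes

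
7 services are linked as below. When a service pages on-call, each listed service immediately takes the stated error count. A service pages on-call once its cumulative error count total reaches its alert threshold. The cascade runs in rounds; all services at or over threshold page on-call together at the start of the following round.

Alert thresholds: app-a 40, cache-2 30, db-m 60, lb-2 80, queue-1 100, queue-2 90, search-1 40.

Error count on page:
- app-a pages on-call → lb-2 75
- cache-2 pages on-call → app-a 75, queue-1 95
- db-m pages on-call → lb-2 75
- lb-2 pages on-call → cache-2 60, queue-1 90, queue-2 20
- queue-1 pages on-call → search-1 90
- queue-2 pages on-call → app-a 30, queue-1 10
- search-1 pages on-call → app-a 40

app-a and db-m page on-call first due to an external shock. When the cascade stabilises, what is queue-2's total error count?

Round 1 — app-a, db-m page on-call (initial).
  lb-2: +75+75 → 150 ≥ 80
Round 2 — lb-2 pages on-call.
  cache-2: +60 → 60 ≥ 30
  queue-1: +90 → 90 < 100
  queue-2: +20 → 20 < 90
Round 3 — cache-2 pages on-call.
  queue-1: +95 → 185 ≥ 100
Round 4 — queue-1 pages on-call.
  search-1: +90 → 90 ≥ 40
Round 5 — search-1 pages on-call.
No further pages.

20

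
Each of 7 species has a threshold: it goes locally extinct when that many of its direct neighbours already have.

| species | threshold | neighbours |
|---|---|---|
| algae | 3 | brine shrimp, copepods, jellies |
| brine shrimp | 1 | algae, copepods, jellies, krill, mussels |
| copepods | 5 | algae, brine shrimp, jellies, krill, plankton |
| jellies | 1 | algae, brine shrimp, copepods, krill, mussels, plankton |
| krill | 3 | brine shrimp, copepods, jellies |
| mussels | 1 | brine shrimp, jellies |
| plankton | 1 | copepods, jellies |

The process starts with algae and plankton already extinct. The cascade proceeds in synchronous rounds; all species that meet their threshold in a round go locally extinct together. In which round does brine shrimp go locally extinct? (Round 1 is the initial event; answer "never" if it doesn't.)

2

Round 1 — algae, plankton go locally extinct (initial).
Round 2 — checking thresholds:
  brine shrimp: 1 of 5 neighbours ≥ 1, goes locally extinct.
  copepods: 2 of 5 neighbours < 5, not yet.
  jellies: 2 of 6 neighbours ≥ 1, goes locally extinct.
Round 3 — checking thresholds:
  copepods: 4 of 5 neighbours < 5, not yet.
  krill: 2 of 3 neighbours < 3, not yet.
  mussels: 2 of 2 neighbours ≥ 1, goes locally extinct.
Round 4 — no new extinctions; cascade stops.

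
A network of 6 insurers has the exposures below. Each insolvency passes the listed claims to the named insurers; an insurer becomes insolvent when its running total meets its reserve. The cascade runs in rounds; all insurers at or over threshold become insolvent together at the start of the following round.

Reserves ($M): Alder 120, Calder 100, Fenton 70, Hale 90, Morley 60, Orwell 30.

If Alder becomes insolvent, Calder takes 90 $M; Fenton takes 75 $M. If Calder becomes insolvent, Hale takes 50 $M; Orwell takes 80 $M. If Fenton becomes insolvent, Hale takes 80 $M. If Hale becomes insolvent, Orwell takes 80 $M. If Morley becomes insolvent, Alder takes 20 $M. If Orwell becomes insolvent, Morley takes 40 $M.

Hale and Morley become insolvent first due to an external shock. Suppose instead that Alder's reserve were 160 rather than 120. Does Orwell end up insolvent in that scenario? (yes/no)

yes

With Alder's reserve at 160:
Round 1 — Hale, Morley become insolvent (initial).
  Alder: +20 → 20 < 160
  Orwell: +80 → 80 ≥ 30
Round 2 — Orwell becomes insolvent.
No further insolvencies.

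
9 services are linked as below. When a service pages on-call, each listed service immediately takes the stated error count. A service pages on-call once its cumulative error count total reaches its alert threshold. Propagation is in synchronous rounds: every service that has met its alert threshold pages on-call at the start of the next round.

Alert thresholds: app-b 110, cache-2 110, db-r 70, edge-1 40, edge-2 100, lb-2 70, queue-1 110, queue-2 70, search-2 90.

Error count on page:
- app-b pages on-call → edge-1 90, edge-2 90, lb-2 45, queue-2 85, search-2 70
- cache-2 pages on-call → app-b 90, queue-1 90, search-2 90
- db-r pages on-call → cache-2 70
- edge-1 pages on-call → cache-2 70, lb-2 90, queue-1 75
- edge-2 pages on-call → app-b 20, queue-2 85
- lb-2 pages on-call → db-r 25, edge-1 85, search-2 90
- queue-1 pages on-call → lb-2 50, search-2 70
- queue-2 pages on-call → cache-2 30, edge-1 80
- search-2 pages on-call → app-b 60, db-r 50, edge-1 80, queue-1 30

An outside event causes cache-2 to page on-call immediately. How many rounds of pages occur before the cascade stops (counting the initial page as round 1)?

Round 1 — cache-2 pages on-call (initial).
  app-b: +90 → 90 < 110
  queue-1: +90 → 90 < 110
  search-2: +90 → 90 ≥ 90
Round 2 — search-2 pages on-call.
  app-b: +60 → 150 ≥ 110
  db-r: +50 → 50 < 70
  edge-1: +80 → 80 ≥ 40
  queue-1: +30 → 120 ≥ 110
Round 3 — app-b, edge-1, queue-1 page on-call.
  edge-2: +90 → 90 < 100
  lb-2: +45+90+50 → 185 ≥ 70
  queue-2: +85 → 85 ≥ 70
Round 4 — lb-2, queue-2 page on-call.
  db-r: +25 → 75 ≥ 70
Round 5 — db-r pages on-call.
No further pages.

5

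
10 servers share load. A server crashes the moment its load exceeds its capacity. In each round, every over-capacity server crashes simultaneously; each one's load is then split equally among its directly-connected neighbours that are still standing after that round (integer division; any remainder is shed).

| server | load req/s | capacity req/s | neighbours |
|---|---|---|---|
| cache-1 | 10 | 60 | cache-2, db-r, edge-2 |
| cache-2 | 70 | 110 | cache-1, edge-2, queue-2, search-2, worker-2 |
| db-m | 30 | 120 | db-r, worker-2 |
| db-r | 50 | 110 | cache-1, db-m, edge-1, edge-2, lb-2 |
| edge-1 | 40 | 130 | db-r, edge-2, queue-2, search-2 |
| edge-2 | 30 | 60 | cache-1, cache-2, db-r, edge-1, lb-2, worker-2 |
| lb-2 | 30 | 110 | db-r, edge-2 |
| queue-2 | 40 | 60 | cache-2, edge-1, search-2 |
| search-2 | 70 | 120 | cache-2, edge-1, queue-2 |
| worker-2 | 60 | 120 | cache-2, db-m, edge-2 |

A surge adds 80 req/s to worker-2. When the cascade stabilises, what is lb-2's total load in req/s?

94

Round 1 — worker-2 at 140 > 120. worker-2 crashes.
  worker-2 sheds 140 req/s to cache-2, db-m, edge-2: 46 each (2 lost).
    cache-2: 70+46 = 116 > 110
    db-m: 30+46 = 76 ≤ 120
    edge-2: 30+46 = 76 > 60
Round 2 — cache-2, edge-2 crash.
  cache-2 sheds 116 req/s to cache-1, queue-2, search-2: 38 each (2 lost).
    cache-1: 10+38 = 48 ≤ 60
    queue-2: 40+38 = 78 > 60
    search-2: 70+38 = 108 ≤ 120
  edge-2 sheds 76 req/s to cache-1, db-r, edge-1, lb-2: 19 each.
    cache-1: 48+19 = 67 > 60
    db-r: 50+19 = 69 ≤ 110
    edge-1: 40+19 = 59 ≤ 130
    lb-2: 30+19 = 49 ≤ 110
Round 3 — cache-1, queue-2 crash.
  cache-1 sheds 67 req/s to db-r: 67 each.
    db-r: 69+67 = 136 > 110
  queue-2 sheds 78 req/s to edge-1, search-2: 39 each.
    edge-1: 59+39 = 98 ≤ 130
    search-2: 108+39 = 147 > 120
Round 4 — db-r, search-2 crash.
  db-r sheds 136 req/s to db-m, edge-1, lb-2: 45 each (1 lost).
    db-m: 76+45 = 121 > 120
    edge-1: 98+45 = 143 > 130
    lb-2: 49+45 = 94 ≤ 110
  search-2 sheds 147 req/s to edge-1: 147 each.
    edge-1: 143+147 = 290 > 130
Round 5 — db-m, edge-1 crash.
  db-m sheds 121 req/s: no online neighbours, lost.
  edge-1 sheds 290 req/s: no online neighbours, lost.
No further crashes.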